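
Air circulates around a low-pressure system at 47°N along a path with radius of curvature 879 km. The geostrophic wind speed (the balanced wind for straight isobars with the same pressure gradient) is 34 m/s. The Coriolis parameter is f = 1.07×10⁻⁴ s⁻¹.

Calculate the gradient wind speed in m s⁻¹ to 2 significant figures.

Around a low, centrifugal force acts outward with Coriolis, so pressure-gradient force balances both:
(1/ρ)|∂P/∂n| = fV + V²/R  →  V² + fR·V − fR·V_g = 0
With fR = 1.07×10⁻⁴ × 879×10³ m = 94.1 m/s:
V = [−fR + √((fR)² + 4 fR V_g)]/2 = [−94.1 + √(94.1² + 4×94.1×34)]/2 = 26.5 m/s
Subgeostrophic (V < V_g = 34 m/s), as expected around a low.

27 m s⁻¹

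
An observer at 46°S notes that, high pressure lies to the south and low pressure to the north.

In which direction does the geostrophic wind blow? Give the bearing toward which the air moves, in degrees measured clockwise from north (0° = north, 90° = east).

The pressure-gradient force points toward the north (bearing 000°).
Geostrophic balance: in the Southern Hemisphere the Coriolis force deflects motion to the left, so the geostrophic wind blows 90° to the left of the pressure-gradient force (low pressure on the right).
Rotating 000° by 90° counterclockwise gives 270° — the wind blows toward the west.

270°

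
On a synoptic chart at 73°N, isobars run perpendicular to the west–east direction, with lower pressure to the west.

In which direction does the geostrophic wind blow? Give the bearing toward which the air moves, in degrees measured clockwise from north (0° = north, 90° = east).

000°

The pressure-gradient force points toward the west (bearing 270°).
Geostrophic balance: in the Northern Hemisphere the Coriolis force deflects motion to the right, so the geostrophic wind blows 90° to the right of the pressure-gradient force (low pressure on the left).
Rotating 270° by 90° clockwise gives 000° — the wind blows toward the north.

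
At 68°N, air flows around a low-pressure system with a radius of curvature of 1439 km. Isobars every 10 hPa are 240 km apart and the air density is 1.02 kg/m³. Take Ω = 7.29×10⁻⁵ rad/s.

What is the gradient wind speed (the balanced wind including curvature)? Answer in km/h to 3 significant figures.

Coriolis parameter at 68°N:
f = 2Ω sin φ = 2 × 7.29×10⁻⁵ × sin 68° = 1.35×10⁻⁴ s⁻¹
Pressure gradient: |∂P/∂n| = 1000 Pa / 240000 m = 4.17×10⁻³ Pa/m
Geostrophic speed: V_g = |∂P/∂n|/(fρ) = 4.17×10⁻³/(1.35×10⁻⁴ × 1.02) = 30.2 m/s
Around a low, centrifugal force acts outward with Coriolis, so pressure-gradient force balances both:
(1/ρ)|∂P/∂n| = fV + V²/R  →  V² + fR·V − fR·V_g = 0
With fR = 1.35×10⁻⁴ × 1439×10³ m = 195 m/s:
V = [−fR + √((fR)² + 4 fR V_g)]/2 = [−195 + √(195² + 4×195×30.2)]/2 = 26.6 m/s
Subgeostrophic (V < V_g = 30.2 m/s), as expected around a low.
Converting: 26.6 m/s × 3.6 = 95.7 km/h

95.7 km/h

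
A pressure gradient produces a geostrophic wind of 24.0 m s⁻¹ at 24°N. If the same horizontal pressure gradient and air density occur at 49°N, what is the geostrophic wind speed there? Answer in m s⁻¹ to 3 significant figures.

With the same pressure gradient and density, V_g ∝ 1/f ∝ 1/sin φ.
V₂ = V₁ · sin φ₁ / sin φ₂ = 24.0 × sin 24° / sin 49°
V₂ = 24.0 × 0.4067/0.7547 = 12.9 m s⁻¹

12.9 m s⁻¹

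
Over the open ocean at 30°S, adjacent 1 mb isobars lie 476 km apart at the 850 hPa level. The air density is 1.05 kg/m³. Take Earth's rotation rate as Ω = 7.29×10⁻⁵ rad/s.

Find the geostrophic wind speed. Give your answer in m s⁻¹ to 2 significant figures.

2.7 m s⁻¹

Coriolis parameter at 30°S:
f = 2Ω sin φ = 2 × 7.29×10⁻⁵ × sin 30° = 7.29×10⁻⁵ s⁻¹
Pressure gradient: |∂P/∂n| = 100 Pa / 476000 m = 2.10×10⁻⁴ Pa/m
Geostrophic balance (pressure-gradient force = Coriolis force):
V_g = (1/(fρ)) |∂P/∂n| = 2.10×10⁻⁴ / (7.29×10⁻⁵ × 1.05) = 2.74 m/s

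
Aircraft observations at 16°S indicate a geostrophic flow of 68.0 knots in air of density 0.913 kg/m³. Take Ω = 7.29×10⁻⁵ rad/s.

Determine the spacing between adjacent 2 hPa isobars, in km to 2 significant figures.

160 km

Coriolis parameter at 16°S:
f = 2Ω sin φ = 2 × 7.29×10⁻⁵ × sin 16° = 4.02×10⁻⁵ s⁻¹
Wind speed in SI: 68.0 knots = 35.0 m/s
Geostrophic balance rearranged: |∂P/∂n| = f ρ V_g
|∂P/∂n| = 4.02×10⁻⁵ × 0.913 × 35.0 = 1.28×10⁻³ Pa/m
Isobar spacing: Δn = ΔP/|∂P/∂n| = 200 Pa / 1.28×10⁻³ Pa/m = 155818 m ≈ 160 km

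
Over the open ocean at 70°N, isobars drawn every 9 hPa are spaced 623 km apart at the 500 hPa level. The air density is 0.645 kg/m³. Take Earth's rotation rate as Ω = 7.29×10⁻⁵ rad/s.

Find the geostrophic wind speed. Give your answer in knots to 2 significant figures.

32 knots

Coriolis parameter at 70°N:
f = 2Ω sin φ = 2 × 7.29×10⁻⁵ × sin 70° = 1.37×10⁻⁴ s⁻¹
Pressure gradient: |∂P/∂n| = 900 Pa / 623000 m = 1.44×10⁻³ Pa/m
Geostrophic balance (pressure-gradient force = Coriolis force):
V_g = (1/(fρ)) |∂P/∂n| = 1.44×10⁻³ / (1.37×10⁻⁴ × 0.645) = 16.3 m/s
Converting: 16.3 m/s × 1.944 = 32 knots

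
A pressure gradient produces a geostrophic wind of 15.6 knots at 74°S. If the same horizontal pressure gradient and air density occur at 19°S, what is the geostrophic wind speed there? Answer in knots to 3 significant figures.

46.1 knots

With the same pressure gradient and density, V_g ∝ 1/f ∝ 1/sin φ.
V₂ = V₁ · sin φ₁ / sin φ₂ = 15.6 × sin 74° / sin 19°
V₂ = 15.6 × 0.9613/0.3256 = 46.1 knots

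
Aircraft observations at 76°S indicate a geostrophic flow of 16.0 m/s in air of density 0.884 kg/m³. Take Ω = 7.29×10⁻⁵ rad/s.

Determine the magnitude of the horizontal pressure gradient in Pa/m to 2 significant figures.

2.0×10⁻³ Pa/m

Coriolis parameter at 76°S:
f = 2Ω sin φ = 2 × 7.29×10⁻⁵ × sin 76° = 1.41×10⁻⁴ s⁻¹
Geostrophic balance rearranged: |∂P/∂n| = f ρ V_g
|∂P/∂n| = 1.41×10⁻⁴ × 0.884 × 16.0 = 2.00×10⁻³ Pa/m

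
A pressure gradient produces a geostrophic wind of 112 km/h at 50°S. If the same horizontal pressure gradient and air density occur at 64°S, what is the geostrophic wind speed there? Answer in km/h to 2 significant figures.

95 km/h

With the same pressure gradient and density, V_g ∝ 1/f ∝ 1/sin φ.
V₂ = V₁ · sin φ₁ / sin φ₂ = 112 × sin 50° / sin 64°
V₂ = 112 × 0.7660/0.8988 = 95 km/h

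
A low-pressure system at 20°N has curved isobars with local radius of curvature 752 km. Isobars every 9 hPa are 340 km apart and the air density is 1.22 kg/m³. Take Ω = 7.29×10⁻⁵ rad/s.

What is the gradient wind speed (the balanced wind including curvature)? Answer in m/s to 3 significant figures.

Coriolis parameter at 20°N:
f = 2Ω sin φ = 2 × 7.29×10⁻⁵ × sin 20° = 4.99×10⁻⁵ s⁻¹
Pressure gradient: |∂P/∂n| = 900 Pa / 340000 m = 2.65×10⁻³ Pa/m
Geostrophic speed: V_g = |∂P/∂n|/(fρ) = 2.65×10⁻³/(4.99×10⁻⁵ × 1.22) = 43.5 m/s
Around a low, centrifugal force acts outward with Coriolis, so pressure-gradient force balances both:
(1/ρ)|∂P/∂n| = fV + V²/R  →  V² + fR·V − fR·V_g = 0
With fR = 4.99×10⁻⁵ × 752×10³ m = 37.5 m/s:
V = [−fR + √((fR)² + 4 fR V_g)]/2 = [−37.5 + √(37.5² + 4×37.5×43.5)]/2 = 25.8 m/s
Subgeostrophic (V < V_g = 43.5 m/s), as expected around a low.

25.8 m/s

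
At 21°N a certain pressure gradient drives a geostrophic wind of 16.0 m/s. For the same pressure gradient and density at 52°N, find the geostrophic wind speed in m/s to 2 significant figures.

With the same pressure gradient and density, V_g ∝ 1/f ∝ 1/sin φ.
V₂ = V₁ · sin φ₁ / sin φ₂ = 16.0 × sin 21° / sin 52°
V₂ = 16.0 × 0.3584/0.7880 = 7.3 m/s

7.3 m/s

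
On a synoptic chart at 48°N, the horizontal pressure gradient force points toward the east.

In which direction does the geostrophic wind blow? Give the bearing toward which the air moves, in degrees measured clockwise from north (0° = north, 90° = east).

The pressure-gradient force points toward the east (bearing 090°).
Geostrophic balance: in the Northern Hemisphere the Coriolis force deflects motion to the right, so the geostrophic wind blows 90° to the right of the pressure-gradient force (low pressure on the left).
Rotating 090° by 90° clockwise gives 180° — the wind blows toward the south.

180°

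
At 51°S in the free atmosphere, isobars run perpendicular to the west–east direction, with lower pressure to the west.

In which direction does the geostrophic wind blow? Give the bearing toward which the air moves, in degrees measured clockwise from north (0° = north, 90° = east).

The pressure-gradient force points toward the west (bearing 270°).
Geostrophic balance: in the Southern Hemisphere the Coriolis force deflects motion to the left, so the geostrophic wind blows 90° to the left of the pressure-gradient force (low pressure on the right).
Rotating 270° by 90° counterclockwise gives 180° — the wind blows toward the south.

180°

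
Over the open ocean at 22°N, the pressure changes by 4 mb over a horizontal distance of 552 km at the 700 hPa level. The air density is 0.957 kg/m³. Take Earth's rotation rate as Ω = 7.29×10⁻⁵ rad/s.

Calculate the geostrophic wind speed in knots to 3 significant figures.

Coriolis parameter at 22°N:
f = 2Ω sin φ = 2 × 7.29×10⁻⁵ × sin 22° = 5.46×10⁻⁵ s⁻¹
Pressure gradient: |∂P/∂n| = 400 Pa / 552000 m = 7.25×10⁻⁴ Pa/m
Geostrophic balance (pressure-gradient force = Coriolis force):
V_g = (1/(fρ)) |∂P/∂n| = 7.25×10⁻⁴ / (5.46×10⁻⁵ × 0.957) = 13.9 m/s
Converting: 13.9 m/s × 1.944 = 26.9 knots

26.9 knots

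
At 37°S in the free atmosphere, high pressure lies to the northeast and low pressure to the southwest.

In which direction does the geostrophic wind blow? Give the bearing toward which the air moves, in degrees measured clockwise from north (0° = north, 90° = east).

The pressure-gradient force points toward the southwest (bearing 225°).
Geostrophic balance: in the Southern Hemisphere the Coriolis force deflects motion to the left, so the geostrophic wind blows 90° to the left of the pressure-gradient force (low pressure on the right).
Rotating 225° by 90° counterclockwise gives 135° — the wind blows toward the southeast.

135°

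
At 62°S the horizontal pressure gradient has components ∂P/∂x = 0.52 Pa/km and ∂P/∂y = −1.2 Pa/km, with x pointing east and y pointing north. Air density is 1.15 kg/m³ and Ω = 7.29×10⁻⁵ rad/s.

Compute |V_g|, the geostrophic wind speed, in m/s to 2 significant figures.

8.8 m/s

Coriolis parameter at 62°S:
f = 2Ω sin φ = 2 × 7.29×10⁻⁵ × sin 62° = 1.29×10⁻⁴ s⁻¹
In the Southern Hemisphere f is negative: f = −1.29×10⁻⁴ s⁻¹.
Component geostrophic relations (x east, y north):
u_g = −(1/(fρ)) ∂P/∂y,  v_g = (1/(fρ)) ∂P/∂x
u_g = −(−1.2×10⁻³)/(−1.29×10⁻⁴ × 1.15) = −8.11 m/s;  v_g = (0.52×10⁻³)/(−1.29×10⁻⁴ × 1.15) = −3.51 m/s
|V_g| = √(u_g² + v_g²) = 8.83 m/s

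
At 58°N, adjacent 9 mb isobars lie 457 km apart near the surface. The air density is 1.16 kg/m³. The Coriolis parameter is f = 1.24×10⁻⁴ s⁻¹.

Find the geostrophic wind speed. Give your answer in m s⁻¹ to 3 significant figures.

13.7 m s⁻¹

Pressure gradient: |∂P/∂n| = 900 Pa / 457000 m = 1.97×10⁻³ Pa/m
Geostrophic balance (pressure-gradient force = Coriolis force):
V_g = (1/(fρ)) |∂P/∂n| = 1.97×10⁻³ / (1.24×10⁻⁴ × 1.16) = 13.7 m/s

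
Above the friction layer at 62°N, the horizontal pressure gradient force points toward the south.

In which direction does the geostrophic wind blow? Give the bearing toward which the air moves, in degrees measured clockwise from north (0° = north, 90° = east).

270°

The pressure-gradient force points toward the south (bearing 180°).
Geostrophic balance: in the Northern Hemisphere the Coriolis force deflects motion to the right, so the geostrophic wind blows 90° to the right of the pressure-gradient force (low pressure on the left).
Rotating 180° by 90° clockwise gives 270° — the wind blows toward the west.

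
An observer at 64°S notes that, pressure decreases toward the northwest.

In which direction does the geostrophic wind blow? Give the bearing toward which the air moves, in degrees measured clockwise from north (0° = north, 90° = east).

The pressure-gradient force points toward the northwest (bearing 315°).
Geostrophic balance: in the Southern Hemisphere the Coriolis force deflects motion to the left, so the geostrophic wind blows 90° to the left of the pressure-gradient force (low pressure on the right).
Rotating 315° by 90° counterclockwise gives 225° — the wind blows toward the southwest.

225°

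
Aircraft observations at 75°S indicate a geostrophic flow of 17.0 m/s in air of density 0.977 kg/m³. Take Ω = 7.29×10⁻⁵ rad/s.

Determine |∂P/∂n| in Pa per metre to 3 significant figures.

2.34×10⁻³ Pa/m

Coriolis parameter at 75°S:
f = 2Ω sin φ = 2 × 7.29×10⁻⁵ × sin 75° = 1.41×10⁻⁴ s⁻¹
Geostrophic balance rearranged: |∂P/∂n| = f ρ V_g
|∂P/∂n| = 1.41×10⁻⁴ × 0.977 × 17.0 = 2.34×10⁻³ Pa/m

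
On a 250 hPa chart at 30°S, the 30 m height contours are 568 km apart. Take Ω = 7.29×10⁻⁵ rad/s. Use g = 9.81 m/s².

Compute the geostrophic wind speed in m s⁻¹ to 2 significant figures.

Coriolis parameter at 30°S:
f = 2Ω sin φ = 2 × 7.29×10⁻⁵ × sin 30° = 7.29×10⁻⁵ s⁻¹
Height gradient: |∂Z/∂n| = 30 m / 568000 m = 5.28×10⁻⁵
On a pressure surface, geostrophic balance gives V_g = (g/f)|∂Z/∂n|:
V_g = 9.81 × 5.28×10⁻⁵ / 7.29×10⁻⁵ = 7.11 m/s

7.1 m s⁻¹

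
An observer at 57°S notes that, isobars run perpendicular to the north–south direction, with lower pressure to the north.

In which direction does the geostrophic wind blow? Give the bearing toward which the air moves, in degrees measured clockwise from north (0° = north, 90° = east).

270°

The pressure-gradient force points toward the north (bearing 000°).
Geostrophic balance: in the Southern Hemisphere the Coriolis force deflects motion to the left, so the geostrophic wind blows 90° to the left of the pressure-gradient force (low pressure on the right).
Rotating 000° by 90° counterclockwise gives 270° — the wind blows toward the west.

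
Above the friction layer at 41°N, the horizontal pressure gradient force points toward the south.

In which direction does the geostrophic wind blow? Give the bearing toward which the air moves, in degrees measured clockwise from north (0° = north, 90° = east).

270°

The pressure-gradient force points toward the south (bearing 180°).
Geostrophic balance: in the Northern Hemisphere the Coriolis force deflects motion to the right, so the geostrophic wind blows 90° to the right of the pressure-gradient force (low pressure on the left).
Rotating 180° by 90° clockwise gives 270° — the wind blows toward the west.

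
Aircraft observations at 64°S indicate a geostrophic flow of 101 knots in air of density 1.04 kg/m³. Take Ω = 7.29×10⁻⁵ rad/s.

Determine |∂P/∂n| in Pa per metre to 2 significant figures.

Coriolis parameter at 64°S:
f = 2Ω sin φ = 2 × 7.29×10⁻⁵ × sin 64° = 1.31×10⁻⁴ s⁻¹
Wind speed in SI: 101 knots = 52.0 m/s
Geostrophic balance rearranged: |∂P/∂n| = f ρ V_g
|∂P/∂n| = 1.31×10⁻⁴ × 1.04 × 52.0 = 7.08×10⁻³ Pa/m

7.1×10⁻³ Pa/m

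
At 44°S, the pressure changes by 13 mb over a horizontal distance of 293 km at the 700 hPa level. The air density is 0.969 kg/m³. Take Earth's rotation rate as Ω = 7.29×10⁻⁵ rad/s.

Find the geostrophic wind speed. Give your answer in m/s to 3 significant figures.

45.2 m/s

Coriolis parameter at 44°S:
f = 2Ω sin φ = 2 × 7.29×10⁻⁵ × sin 44° = 1.01×10⁻⁴ s⁻¹
Pressure gradient: |∂P/∂n| = 1300 Pa / 293000 m = 4.44×10⁻³ Pa/m
Geostrophic balance (pressure-gradient force = Coriolis force):
V_g = (1/(fρ)) |∂P/∂n| = 4.44×10⁻³ / (1.01×10⁻⁴ × 0.969) = 45.2 m/s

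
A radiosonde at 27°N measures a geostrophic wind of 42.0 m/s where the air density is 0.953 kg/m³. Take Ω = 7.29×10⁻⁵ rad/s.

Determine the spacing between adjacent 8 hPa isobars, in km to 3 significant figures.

302 km

Coriolis parameter at 27°N:
f = 2Ω sin φ = 2 × 7.29×10⁻⁵ × sin 27° = 6.62×10⁻⁵ s⁻¹
Geostrophic balance rearranged: |∂P/∂n| = f ρ V_g
|∂P/∂n| = 6.62×10⁻⁵ × 0.953 × 42.0 = 2.65×10⁻³ Pa/m
Isobar spacing: Δn = ΔP/|∂P/∂n| = 800 Pa / 2.65×10⁻³ Pa/m = 301956 m ≈ 302 km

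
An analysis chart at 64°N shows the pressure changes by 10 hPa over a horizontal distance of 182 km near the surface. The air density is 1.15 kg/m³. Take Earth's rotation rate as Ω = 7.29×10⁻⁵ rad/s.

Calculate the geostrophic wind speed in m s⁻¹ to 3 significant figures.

Coriolis parameter at 64°N:
f = 2Ω sin φ = 2 × 7.29×10⁻⁵ × sin 64° = 1.31×10⁻⁴ s⁻¹
Pressure gradient: |∂P/∂n| = 1000 Pa / 182000 m = 5.49×10⁻³ Pa/m
Geostrophic balance (pressure-gradient force = Coriolis force):
V_g = (1/(fρ)) |∂P/∂n| = 5.49×10⁻³ / (1.31×10⁻⁴ × 1.15) = 36.5 m/s

36.5 m s⁻¹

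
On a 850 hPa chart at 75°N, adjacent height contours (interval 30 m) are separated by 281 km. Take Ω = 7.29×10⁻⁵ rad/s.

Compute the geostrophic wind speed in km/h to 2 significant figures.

Coriolis parameter at 75°N:
f = 2Ω sin φ = 2 × 7.29×10⁻⁵ × sin 75° = 1.41×10⁻⁴ s⁻¹
Height gradient: |∂Z/∂n| = 30 m / 281000 m = 1.07×10⁻⁴
On a pressure surface, geostrophic balance gives V_g = (g/f)|∂Z/∂n|:
V_g = 9.81 × 1.07×10⁻⁴ / 1.41×10⁻⁴ = 7.44 m/s
Converting: 7.44 m/s × 3.6 = 27 km/h

27 km/h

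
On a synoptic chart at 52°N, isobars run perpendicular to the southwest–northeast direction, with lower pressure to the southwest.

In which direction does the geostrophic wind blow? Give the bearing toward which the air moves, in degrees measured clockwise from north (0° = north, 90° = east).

The pressure-gradient force points toward the southwest (bearing 225°).
Geostrophic balance: in the Northern Hemisphere the Coriolis force deflects motion to the right, so the geostrophic wind blows 90° to the right of the pressure-gradient force (low pressure on the left).
Rotating 225° by 90° clockwise gives 315° — the wind blows toward the northwest.

315°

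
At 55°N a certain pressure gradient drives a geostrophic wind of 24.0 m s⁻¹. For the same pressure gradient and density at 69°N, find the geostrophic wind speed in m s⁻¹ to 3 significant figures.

With the same pressure gradient and density, V_g ∝ 1/f ∝ 1/sin φ.
V₂ = V₁ · sin φ₁ / sin φ₂ = 24.0 × sin 55° / sin 69°
V₂ = 24.0 × 0.8192/0.9336 = 21.1 m s⁻¹

21.1 m s⁻¹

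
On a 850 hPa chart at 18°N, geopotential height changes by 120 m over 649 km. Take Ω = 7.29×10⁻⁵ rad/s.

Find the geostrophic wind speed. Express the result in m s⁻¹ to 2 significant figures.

40 m s⁻¹

Coriolis parameter at 18°N:
f = 2Ω sin φ = 2 × 7.29×10⁻⁵ × sin 18° = 4.51×10⁻⁵ s⁻¹
Height gradient: |∂Z/∂n| = 120 m / 649000 m = 1.85×10⁻⁴
On a pressure surface, geostrophic balance gives V_g = (g/f)|∂Z/∂n|:
V_g = 9.81 × 1.85×10⁻⁴ / 4.51×10⁻⁵ = 40.3 m/s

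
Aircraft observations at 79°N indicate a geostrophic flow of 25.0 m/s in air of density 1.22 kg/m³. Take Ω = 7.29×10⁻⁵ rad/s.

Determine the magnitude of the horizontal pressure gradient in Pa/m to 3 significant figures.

4.37×10⁻³ Pa/m

Coriolis parameter at 79°N:
f = 2Ω sin φ = 2 × 7.29×10⁻⁵ × sin 79° = 1.43×10⁻⁴ s⁻¹
Geostrophic balance rearranged: |∂P/∂n| = f ρ V_g
|∂P/∂n| = 1.43×10⁻⁴ × 1.22 × 25.0 = 4.37×10⁻³ Pa/m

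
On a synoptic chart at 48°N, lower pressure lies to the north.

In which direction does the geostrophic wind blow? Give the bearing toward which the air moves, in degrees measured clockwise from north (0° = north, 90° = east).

090°

The pressure-gradient force points toward the north (bearing 000°).
Geostrophic balance: in the Northern Hemisphere the Coriolis force deflects motion to the right, so the geostrophic wind blows 90° to the right of the pressure-gradient force (low pressure on the left).
Rotating 000° by 90° clockwise gives 090° — the wind blows toward the east.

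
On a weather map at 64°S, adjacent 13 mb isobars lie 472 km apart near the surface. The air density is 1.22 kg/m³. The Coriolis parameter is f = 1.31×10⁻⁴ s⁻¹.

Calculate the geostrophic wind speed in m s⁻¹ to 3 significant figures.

Pressure gradient: |∂P/∂n| = 1300 Pa / 472000 m = 2.75×10⁻³ Pa/m
Geostrophic balance (pressure-gradient force = Coriolis force):
V_g = (1/(fρ)) |∂P/∂n| = 2.75×10⁻³ / (1.31×10⁻⁴ × 1.22) = 17.2 m/s

17.2 m s⁻¹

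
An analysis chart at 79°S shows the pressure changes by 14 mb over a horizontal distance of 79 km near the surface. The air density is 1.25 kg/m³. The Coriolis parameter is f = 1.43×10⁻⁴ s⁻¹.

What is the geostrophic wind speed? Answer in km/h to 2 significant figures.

360 km/h

Pressure gradient: |∂P/∂n| = 1400 Pa / 79000 m = 1.77×10⁻² Pa/m
Geostrophic balance (pressure-gradient force = Coriolis force):
V_g = (1/(fρ)) |∂P/∂n| = 1.77×10⁻² / (1.43×10⁻⁴ × 1.25) = 99.1 m/s
Converting: 99.1 m/s × 3.6 = 360 km/h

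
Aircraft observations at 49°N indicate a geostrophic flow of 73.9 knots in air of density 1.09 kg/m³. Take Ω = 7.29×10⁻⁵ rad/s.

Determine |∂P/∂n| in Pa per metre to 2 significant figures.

Coriolis parameter at 49°N:
f = 2Ω sin φ = 2 × 7.29×10⁻⁵ × sin 49° = 1.10×10⁻⁴ s⁻¹
Wind speed in SI: 73.9 knots = 38.0 m/s
Geostrophic balance rearranged: |∂P/∂n| = f ρ V_g
|∂P/∂n| = 1.10×10⁻⁴ × 1.09 × 38.0 = 4.56×10⁻³ Pa/m

4.6×10⁻³ Pa/m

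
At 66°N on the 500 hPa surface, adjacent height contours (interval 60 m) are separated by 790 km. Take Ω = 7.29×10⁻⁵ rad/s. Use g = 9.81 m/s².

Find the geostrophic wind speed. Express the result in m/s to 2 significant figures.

5.6 m/s

Coriolis parameter at 66°N:
f = 2Ω sin φ = 2 × 7.29×10⁻⁵ × sin 66° = 1.33×10⁻⁴ s⁻¹
Height gradient: |∂Z/∂n| = 60 m / 790000 m = 7.59×10⁻⁵
On a pressure surface, geostrophic balance gives V_g = (g/f)|∂Z/∂n|:
V_g = 9.81 × 7.59×10⁻⁵ / 1.33×10⁻⁴ = 5.59 m/s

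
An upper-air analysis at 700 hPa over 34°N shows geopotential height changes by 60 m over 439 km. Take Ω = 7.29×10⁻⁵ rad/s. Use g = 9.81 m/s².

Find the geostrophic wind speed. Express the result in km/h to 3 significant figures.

59.2 km/h

Coriolis parameter at 34°N:
f = 2Ω sin φ = 2 × 7.29×10⁻⁵ × sin 34° = 8.15×10⁻⁵ s⁻¹
Height gradient: |∂Z/∂n| = 60 m / 439000 m = 1.37×10⁻⁴
On a pressure surface, geostrophic balance gives V_g = (g/f)|∂Z/∂n|:
V_g = 9.81 × 1.37×10⁻⁴ / 8.15×10⁻⁵ = 16.4 m/s
Converting: 16.4 m/s × 3.6 = 59.2 km/h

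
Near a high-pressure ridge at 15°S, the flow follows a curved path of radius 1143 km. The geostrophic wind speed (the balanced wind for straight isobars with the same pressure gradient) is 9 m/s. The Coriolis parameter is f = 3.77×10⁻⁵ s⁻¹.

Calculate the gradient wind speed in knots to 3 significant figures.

24.9 knots

Around a high, pressure-gradient force acts outward with centrifugal, so Coriolis balances both:
fV = (1/ρ)|∂P/∂n| + V²/R  →  V² − fR·V + fR·V_g = 0
With fR = 3.77×10⁻⁵ × 1143×10³ m = 43.1 m/s:
V = [fR − √((fR)² − 4 fR V_g)]/2 = [43.1 − √(43.1² − 4×43.1×9)]/2 = 12.8 m/s
Supergeostrophic (V > V_g = 9 m/s), as expected around a high.
Converting: 12.8 m/s × 1.944 = 24.9 knots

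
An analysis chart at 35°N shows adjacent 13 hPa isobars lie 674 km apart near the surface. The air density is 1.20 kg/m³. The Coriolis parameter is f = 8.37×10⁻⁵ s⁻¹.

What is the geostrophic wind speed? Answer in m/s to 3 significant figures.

19.2 m/s

Pressure gradient: |∂P/∂n| = 1300 Pa / 674000 m = 1.93×10⁻³ Pa/m
Geostrophic balance (pressure-gradient force = Coriolis force):
V_g = (1/(fρ)) |∂P/∂n| = 1.93×10⁻³ / (8.37×10⁻⁵ × 1.20) = 19.2 m/s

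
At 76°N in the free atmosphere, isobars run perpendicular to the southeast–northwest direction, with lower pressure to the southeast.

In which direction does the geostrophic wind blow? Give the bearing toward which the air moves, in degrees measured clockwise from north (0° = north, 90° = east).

The pressure-gradient force points toward the southeast (bearing 135°).
Geostrophic balance: in the Northern Hemisphere the Coriolis force deflects motion to the right, so the geostrophic wind blows 90° to the right of the pressure-gradient force (low pressure on the left).
Rotating 135° by 90° clockwise gives 225° — the wind blows toward the southwest.

225°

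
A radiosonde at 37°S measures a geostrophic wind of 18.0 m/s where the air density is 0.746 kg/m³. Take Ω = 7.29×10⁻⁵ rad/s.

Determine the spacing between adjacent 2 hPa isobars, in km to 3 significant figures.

170 km

Coriolis parameter at 37°S:
f = 2Ω sin φ = 2 × 7.29×10⁻⁵ × sin 37° = 8.77×10⁻⁵ s⁻¹
Geostrophic balance rearranged: |∂P/∂n| = f ρ V_g
|∂P/∂n| = 8.77×10⁻⁵ × 0.746 × 18.0 = 1.18×10⁻³ Pa/m
Isobar spacing: Δn = ΔP/|∂P/∂n| = 200 Pa / 1.18×10⁻³ Pa/m = 169745 m ≈ 170 km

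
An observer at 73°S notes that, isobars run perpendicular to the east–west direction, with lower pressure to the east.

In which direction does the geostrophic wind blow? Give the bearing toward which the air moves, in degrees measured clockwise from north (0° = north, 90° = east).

000°

The pressure-gradient force points toward the east (bearing 090°).
Geostrophic balance: in the Southern Hemisphere the Coriolis force deflects motion to the left, so the geostrophic wind blows 90° to the left of the pressure-gradient force (low pressure on the right).
Rotating 090° by 90° counterclockwise gives 000° — the wind blows toward the north.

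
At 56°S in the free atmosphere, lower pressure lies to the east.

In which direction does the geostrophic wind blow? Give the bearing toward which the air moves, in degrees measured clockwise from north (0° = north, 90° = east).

000°

The pressure-gradient force points toward the east (bearing 090°).
Geostrophic balance: in the Southern Hemisphere the Coriolis force deflects motion to the left, so the geostrophic wind blows 90° to the left of the pressure-gradient force (low pressure on the right).
Rotating 090° by 90° counterclockwise gives 000° — the wind blows toward the north.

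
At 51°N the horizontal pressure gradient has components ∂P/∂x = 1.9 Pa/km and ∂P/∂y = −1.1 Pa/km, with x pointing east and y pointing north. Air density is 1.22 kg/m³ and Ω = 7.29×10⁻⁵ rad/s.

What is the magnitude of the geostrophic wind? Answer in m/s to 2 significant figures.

16 m/s

Coriolis parameter at 51°N:
f = 2Ω sin φ = 2 × 7.29×10⁻⁵ × sin 51° = 1.13×10⁻⁴ s⁻¹
Component geostrophic relations (x east, y north):
u_g = −(1/(fρ)) ∂P/∂y,  v_g = (1/(fρ)) ∂P/∂x
u_g = −(−1.1×10⁻³)/(1.13×10⁻⁴ × 1.22) = 7.96 m/s;  v_g = (1.9×10⁻³)/(1.13×10⁻⁴ × 1.22) = 13.7 m/s
|V_g| = √(u_g² + v_g²) = 15.9 m/s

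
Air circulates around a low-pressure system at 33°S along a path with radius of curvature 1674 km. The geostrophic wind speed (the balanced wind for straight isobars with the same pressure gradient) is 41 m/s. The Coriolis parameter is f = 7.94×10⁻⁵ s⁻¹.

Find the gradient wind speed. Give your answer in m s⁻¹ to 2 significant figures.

Around a low, centrifugal force acts outward with Coriolis, so pressure-gradient force balances both:
(1/ρ)|∂P/∂n| = fV + V²/R  →  V² + fR·V − fR·V_g = 0
With fR = 7.94×10⁻⁵ × 1674×10³ m = 133 m/s:
V = [−fR + √((fR)² + 4 fR V_g)]/2 = [−133 + √(133² + 4×133×41)]/2 = 32.9 m/s
Subgeostrophic (V < V_g = 41 m/s), as expected around a low.

33 m s⁻¹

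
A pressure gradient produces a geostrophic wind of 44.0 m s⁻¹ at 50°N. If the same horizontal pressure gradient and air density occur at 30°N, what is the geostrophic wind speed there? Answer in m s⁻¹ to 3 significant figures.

67.4 m s⁻¹

With the same pressure gradient and density, V_g ∝ 1/f ∝ 1/sin φ.
V₂ = V₁ · sin φ₁ / sin φ₂ = 44.0 × sin 50° / sin 30°
V₂ = 44.0 × 0.7660/0.5000 = 67.4 m s⁻¹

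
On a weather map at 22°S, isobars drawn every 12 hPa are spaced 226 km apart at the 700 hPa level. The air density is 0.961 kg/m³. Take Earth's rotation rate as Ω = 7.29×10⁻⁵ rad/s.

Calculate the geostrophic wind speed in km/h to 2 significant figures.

Coriolis parameter at 22°S:
f = 2Ω sin φ = 2 × 7.29×10⁻⁵ × sin 22° = 5.46×10⁻⁵ s⁻¹
Pressure gradient: |∂P/∂n| = 1200 Pa / 226000 m = 5.31×10⁻³ Pa/m
Geostrophic balance (pressure-gradient force = Coriolis force):
V_g = (1/(fρ)) |∂P/∂n| = 5.31×10⁻³ / (5.46×10⁻⁵ × 0.961) = 101 m/s
Converting: 101 m/s × 3.6 = 360 km/h

360 km/h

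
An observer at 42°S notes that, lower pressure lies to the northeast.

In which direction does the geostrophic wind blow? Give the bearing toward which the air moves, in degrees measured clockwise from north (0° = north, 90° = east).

The pressure-gradient force points toward the northeast (bearing 045°).
Geostrophic balance: in the Southern Hemisphere the Coriolis force deflects motion to the left, so the geostrophic wind blows 90° to the left of the pressure-gradient force (low pressure on the right).
Rotating 045° by 90° counterclockwise gives 315° — the wind blows toward the northwest.

315°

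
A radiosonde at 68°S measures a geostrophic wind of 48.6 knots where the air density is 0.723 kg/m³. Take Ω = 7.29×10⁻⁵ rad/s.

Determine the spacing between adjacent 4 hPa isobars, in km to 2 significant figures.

Coriolis parameter at 68°S:
f = 2Ω sin φ = 2 × 7.29×10⁻⁵ × sin 68° = 1.35×10⁻⁴ s⁻¹
Wind speed in SI: 48.6 knots = 25.0 m/s
Geostrophic balance rearranged: |∂P/∂n| = f ρ V_g
|∂P/∂n| = 1.35×10⁻⁴ × 0.723 × 25.0 = 2.44×10⁻³ Pa/m
Isobar spacing: Δn = ΔP/|∂P/∂n| = 400 Pa / 2.44×10⁻³ Pa/m = 163691 m ≈ 160 km

160 km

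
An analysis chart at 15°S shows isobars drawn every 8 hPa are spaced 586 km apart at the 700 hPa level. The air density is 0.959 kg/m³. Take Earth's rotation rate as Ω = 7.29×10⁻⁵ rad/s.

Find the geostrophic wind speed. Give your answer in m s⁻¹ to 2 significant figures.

Coriolis parameter at 15°S:
f = 2Ω sin φ = 2 × 7.29×10⁻⁵ × sin 15° = 3.77×10⁻⁵ s⁻¹
Pressure gradient: |∂P/∂n| = 800 Pa / 586000 m = 1.37×10⁻³ Pa/m
Geostrophic balance (pressure-gradient force = Coriolis force):
V_g = (1/(fρ)) |∂P/∂n| = 1.37×10⁻³ / (3.77×10⁻⁵ × 0.959) = 37.7 m/s

38 m s⁻¹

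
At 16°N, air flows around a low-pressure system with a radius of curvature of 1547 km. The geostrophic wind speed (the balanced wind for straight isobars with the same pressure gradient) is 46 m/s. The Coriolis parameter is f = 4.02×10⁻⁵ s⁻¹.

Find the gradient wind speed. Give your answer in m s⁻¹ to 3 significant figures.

Around a low, centrifugal force acts outward with Coriolis, so pressure-gradient force balances both:
(1/ρ)|∂P/∂n| = fV + V²/R  →  V² + fR·V − fR·V_g = 0
With fR = 4.02×10⁻⁵ × 1547×10³ m = 62.2 m/s:
V = [−fR + √((fR)² + 4 fR V_g)]/2 = [−62.2 + √(62.2² + 4×62.2×46)]/2 = 30.8 m/s
Subgeostrophic (V < V_g = 46 m/s), as expected around a low.

30.8 m s⁻¹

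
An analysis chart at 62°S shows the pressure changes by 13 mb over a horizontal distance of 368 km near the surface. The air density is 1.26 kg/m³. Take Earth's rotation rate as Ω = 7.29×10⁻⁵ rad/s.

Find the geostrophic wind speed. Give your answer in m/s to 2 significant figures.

Coriolis parameter at 62°S:
f = 2Ω sin φ = 2 × 7.29×10⁻⁵ × sin 62° = 1.29×10⁻⁴ s⁻¹
Pressure gradient: |∂P/∂n| = 1300 Pa / 368000 m = 3.53×10⁻³ Pa/m
Geostrophic balance (pressure-gradient force = Coriolis force):
V_g = (1/(fρ)) |∂P/∂n| = 3.53×10⁻³ / (1.29×10⁻⁴ × 1.26) = 21.8 m/s

22 m/s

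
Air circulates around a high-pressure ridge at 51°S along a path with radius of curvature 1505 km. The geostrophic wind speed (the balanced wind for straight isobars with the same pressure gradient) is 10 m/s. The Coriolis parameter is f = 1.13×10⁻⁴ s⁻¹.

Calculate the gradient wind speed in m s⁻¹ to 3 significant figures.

10.7 m s⁻¹

Around a high, pressure-gradient force acts outward with centrifugal, so Coriolis balances both:
fV = (1/ρ)|∂P/∂n| + V²/R  →  V² − fR·V + fR·V_g = 0
With fR = 1.13×10⁻⁴ × 1505×10³ m = 170 m/s:
V = [fR − √((fR)² − 4 fR V_g)]/2 = [170 − √(170² − 4×170×10)]/2 = 10.7 m/s
Supergeostrophic (V > V_g = 10 m/s), as expected around a high.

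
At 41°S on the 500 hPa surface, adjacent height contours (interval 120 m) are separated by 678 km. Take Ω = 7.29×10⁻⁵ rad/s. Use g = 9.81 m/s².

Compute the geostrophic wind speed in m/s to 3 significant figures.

18.2 m/s

Coriolis parameter at 41°S:
f = 2Ω sin φ = 2 × 7.29×10⁻⁵ × sin 41° = 9.57×10⁻⁵ s⁻¹
Height gradient: |∂Z/∂n| = 120 m / 678000 m = 1.77×10⁻⁴
On a pressure surface, geostrophic balance gives V_g = (g/f)|∂Z/∂n|:
V_g = 9.81 × 1.77×10⁻⁴ / 9.57×10⁻⁵ = 18.2 m/s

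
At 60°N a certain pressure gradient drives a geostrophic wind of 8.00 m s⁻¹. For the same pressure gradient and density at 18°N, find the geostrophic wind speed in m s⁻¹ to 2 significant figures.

22 m s⁻¹

With the same pressure gradient and density, V_g ∝ 1/f ∝ 1/sin φ.
V₂ = V₁ · sin φ₁ / sin φ₂ = 8.00 × sin 60° / sin 18°
V₂ = 8.00 × 0.8660/0.3090 = 22 m s⁻¹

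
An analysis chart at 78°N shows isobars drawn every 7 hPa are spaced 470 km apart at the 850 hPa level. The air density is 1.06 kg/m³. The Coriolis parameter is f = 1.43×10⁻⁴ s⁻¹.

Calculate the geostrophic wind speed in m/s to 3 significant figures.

Pressure gradient: |∂P/∂n| = 700 Pa / 470000 m = 1.49×10⁻³ Pa/m
Geostrophic balance (pressure-gradient force = Coriolis force):
V_g = (1/(fρ)) |∂P/∂n| = 1.49×10⁻³ / (1.43×10⁻⁴ × 1.06) = 9.83 m/s

9.83 m/s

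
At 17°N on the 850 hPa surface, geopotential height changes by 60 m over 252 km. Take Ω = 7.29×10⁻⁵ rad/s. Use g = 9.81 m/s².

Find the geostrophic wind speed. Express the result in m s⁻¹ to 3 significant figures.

54.8 m s⁻¹

Coriolis parameter at 17°N:
f = 2Ω sin φ = 2 × 7.29×10⁻⁵ × sin 17° = 4.26×10⁻⁵ s⁻¹
Height gradient: |∂Z/∂n| = 60 m / 252000 m = 2.38×10⁻⁴
On a pressure surface, geostrophic balance gives V_g = (g/f)|∂Z/∂n|:
V_g = 9.81 × 2.38×10⁻⁴ / 4.26×10⁻⁵ = 54.8 m/s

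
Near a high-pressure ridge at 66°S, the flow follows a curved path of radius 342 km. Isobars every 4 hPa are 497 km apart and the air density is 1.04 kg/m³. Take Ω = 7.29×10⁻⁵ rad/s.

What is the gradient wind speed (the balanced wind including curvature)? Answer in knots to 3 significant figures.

13.3 knots

Coriolis parameter at 66°S:
f = 2Ω sin φ = 2 × 7.29×10⁻⁵ × sin 66° = 1.33×10⁻⁴ s⁻¹
Pressure gradient: |∂P/∂n| = 400 Pa / 497000 m = 8.05×10⁻⁴ Pa/m
Geostrophic speed: V_g = |∂P/∂n|/(fρ) = 8.05×10⁻⁴/(1.33×10⁻⁴ × 1.04) = 5.81 m/s
Around a high, pressure-gradient force acts outward with centrifugal, so Coriolis balances both:
fV = (1/ρ)|∂P/∂n| + V²/R  →  V² − fR·V + fR·V_g = 0
With fR = 1.33×10⁻⁴ × 342×10³ m = 45.6 m/s:
V = [fR − √((fR)² − 4 fR V_g)]/2 = [45.6 − √(45.6² − 4×45.6×5.81)]/2 = 6.84 m/s
Supergeostrophic (V > V_g = 5.81 m/s), as expected around a high.
Converting: 6.84 m/s × 1.944 = 13.3 knots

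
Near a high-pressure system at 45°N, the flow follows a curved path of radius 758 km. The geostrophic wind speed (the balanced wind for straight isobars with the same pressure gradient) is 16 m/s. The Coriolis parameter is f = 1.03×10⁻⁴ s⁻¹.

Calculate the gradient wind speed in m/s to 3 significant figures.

Around a high, pressure-gradient force acts outward with centrifugal, so Coriolis balances both:
fV = (1/ρ)|∂P/∂n| + V²/R  →  V² − fR·V + fR·V_g = 0
With fR = 1.03×10⁻⁴ × 758×10³ m = 78.1 m/s:
V = [fR − √((fR)² − 4 fR V_g)]/2 = [78.1 − √(78.1² − 4×78.1×16)]/2 = 22.5 m/s
Supergeostrophic (V > V_g = 16 m/s), as expected around a high.

22.5 m/s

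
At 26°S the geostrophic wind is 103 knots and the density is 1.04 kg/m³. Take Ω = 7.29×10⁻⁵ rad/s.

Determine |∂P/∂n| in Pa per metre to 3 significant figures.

3.52×10⁻³ Pa/m

Coriolis parameter at 26°S:
f = 2Ω sin φ = 2 × 7.29×10⁻⁵ × sin 26° = 6.39×10⁻⁵ s⁻¹
Wind speed in SI: 103 knots = 53.0 m/s
Geostrophic balance rearranged: |∂P/∂n| = f ρ V_g
|∂P/∂n| = 6.39×10⁻⁵ × 1.04 × 53.0 = 3.52×10⁻³ Pa/m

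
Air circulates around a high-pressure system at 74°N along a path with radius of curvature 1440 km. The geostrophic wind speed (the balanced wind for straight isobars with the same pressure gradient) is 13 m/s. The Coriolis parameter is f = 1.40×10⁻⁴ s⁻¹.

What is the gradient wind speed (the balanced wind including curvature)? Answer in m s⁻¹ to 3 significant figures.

14.0 m s⁻¹

Around a high, pressure-gradient force acts outward with centrifugal, so Coriolis balances both:
fV = (1/ρ)|∂P/∂n| + V²/R  →  V² − fR·V + fR·V_g = 0
With fR = 1.40×10⁻⁴ × 1440×10³ m = 202 m/s:
V = [fR − √((fR)² − 4 fR V_g)]/2 = [202 − √(202² − 4×202×13)]/2 = 14 m/s
Supergeostrophic (V > V_g = 13 m/s), as expected around a high.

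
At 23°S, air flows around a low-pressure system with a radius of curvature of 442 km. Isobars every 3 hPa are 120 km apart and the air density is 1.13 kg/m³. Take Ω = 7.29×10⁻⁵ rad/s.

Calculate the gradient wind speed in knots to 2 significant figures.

41 knots

Coriolis parameter at 23°S:
f = 2Ω sin φ = 2 × 7.29×10⁻⁵ × sin 23° = 5.70×10⁻⁵ s⁻¹
Pressure gradient: |∂P/∂n| = 300 Pa / 120000 m = 2.50×10⁻³ Pa/m
Geostrophic speed: V_g = |∂P/∂n|/(fρ) = 2.50×10⁻³/(5.70×10⁻⁵ × 1.13) = 38.8 m/s
Around a low, centrifugal force acts outward with Coriolis, so pressure-gradient force balances both:
(1/ρ)|∂P/∂n| = fV + V²/R  →  V² + fR·V − fR·V_g = 0
With fR = 5.70×10⁻⁵ × 442×10³ m = 25.2 m/s:
V = [−fR + √((fR)² + 4 fR V_g)]/2 = [−25.2 + √(25.2² + 4×25.2×38.8)]/2 = 21.1 m/s
Subgeostrophic (V < V_g = 38.8 m/s), as expected around a low.
Converting: 21.1 m/s × 1.944 = 41 knots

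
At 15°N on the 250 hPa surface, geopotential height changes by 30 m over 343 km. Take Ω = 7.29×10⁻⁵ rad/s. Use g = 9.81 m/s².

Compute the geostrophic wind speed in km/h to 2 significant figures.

82 km/h

Coriolis parameter at 15°N:
f = 2Ω sin φ = 2 × 7.29×10⁻⁵ × sin 15° = 3.77×10⁻⁵ s⁻¹
Height gradient: |∂Z/∂n| = 30 m / 343000 m = 8.75×10⁻⁵
On a pressure surface, geostrophic balance gives V_g = (g/f)|∂Z/∂n|:
V_g = 9.81 × 8.75×10⁻⁵ / 3.77×10⁻⁵ = 22.7 m/s
Converting: 22.7 m/s × 3.6 = 82 km/h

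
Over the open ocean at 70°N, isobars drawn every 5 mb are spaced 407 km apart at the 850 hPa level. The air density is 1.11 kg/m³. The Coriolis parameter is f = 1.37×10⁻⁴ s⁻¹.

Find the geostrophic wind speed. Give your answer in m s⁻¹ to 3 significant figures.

8.08 m s⁻¹

Pressure gradient: |∂P/∂n| = 500 Pa / 407000 m = 1.23×10⁻³ Pa/m
Geostrophic balance (pressure-gradient force = Coriolis force):
V_g = (1/(fρ)) |∂P/∂n| = 1.23×10⁻³ / (1.37×10⁻⁴ × 1.11) = 8.08 m/s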